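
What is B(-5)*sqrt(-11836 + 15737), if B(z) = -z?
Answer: 5*sqrt(3901) ≈ 312.29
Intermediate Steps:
B(-5)*sqrt(-11836 + 15737) = (-1*(-5))*sqrt(-11836 + 15737) = 5*sqrt(3901)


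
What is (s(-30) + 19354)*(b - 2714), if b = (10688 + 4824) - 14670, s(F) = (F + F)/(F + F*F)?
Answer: -1050686208/29 ≈ -3.6231e+7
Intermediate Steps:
s(F) = 2*F/(F + F²) (s(F) = (2*F)/(F + F²) = 2*F/(F + F²))
b = 842 (b = 15512 - 14670 = 842)
(s(-30) + 19354)*(b - 2714) = (2/(1 - 30) + 19354)*(842 - 2714) = (2/(-29) + 19354)*(-1872) = (2*(-1/29) + 19354)*(-1872) = (-2/29 + 19354)*(-1872) = (561264/29)*(-1872) = -1050686208/29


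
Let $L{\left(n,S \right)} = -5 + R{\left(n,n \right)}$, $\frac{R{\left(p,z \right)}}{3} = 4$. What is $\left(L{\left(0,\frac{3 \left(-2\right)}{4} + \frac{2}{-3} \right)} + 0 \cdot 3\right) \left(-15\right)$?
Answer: $-105$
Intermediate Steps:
$R{\left(p,z \right)} = 12$ ($R{\left(p,z \right)} = 3 \cdot 4 = 12$)
$L{\left(n,S \right)} = 7$ ($L{\left(n,S \right)} = -5 + 12 = 7$)
$\left(L{\left(0,\frac{3 \left(-2\right)}{4} + \frac{2}{-3} \right)} + 0 \cdot 3\right) \left(-15\right) = \left(7 + 0 \cdot 3\right) \left(-15\right) = \left(7 + 0\right) \left(-15\right) = 7 \left(-15\right) = -105$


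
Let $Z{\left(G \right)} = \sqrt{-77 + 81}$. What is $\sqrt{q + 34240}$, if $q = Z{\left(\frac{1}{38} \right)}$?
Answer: $\sqrt{34242} \approx 185.05$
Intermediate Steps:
$Z{\left(G \right)} = 2$ ($Z{\left(G \right)} = \sqrt{4} = 2$)
$q = 2$
$\sqrt{q + 34240} = \sqrt{2 + 34240} = \sqrt{34242}$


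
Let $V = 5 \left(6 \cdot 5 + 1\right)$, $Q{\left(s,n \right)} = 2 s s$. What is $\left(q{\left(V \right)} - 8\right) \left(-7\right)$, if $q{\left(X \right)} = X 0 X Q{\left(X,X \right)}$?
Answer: $56$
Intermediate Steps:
$Q{\left(s,n \right)} = 2 s^{2}$
$V = 155$ ($V = 5 \left(30 + 1\right) = 5 \cdot 31 = 155$)
$q{\left(X \right)} = 0$ ($q{\left(X \right)} = X 0 X 2 X^{2} = 0 X 2 X^{2} = 0 \cdot 2 X^{2} = 0$)
$\left(q{\left(V \right)} - 8\right) \left(-7\right) = \left(0 - 8\right) \left(-7\right) = \left(-8\right) \left(-7\right) = 56$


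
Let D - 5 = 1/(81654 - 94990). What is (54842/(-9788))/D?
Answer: -182843228/163163513 ≈ -1.1206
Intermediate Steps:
D = 66679/13336 (D = 5 + 1/(81654 - 94990) = 5 + 1/(-13336) = 5 - 1/13336 = 66679/13336 ≈ 4.9999)
(54842/(-9788))/D = (54842/(-9788))/(66679/13336) = (54842*(-1/9788))*(13336/66679) = -27421/4894*13336/66679 = -182843228/163163513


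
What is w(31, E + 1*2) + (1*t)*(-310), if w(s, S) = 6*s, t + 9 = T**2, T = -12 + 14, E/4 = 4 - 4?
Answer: 1736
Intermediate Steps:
E = 0 (E = 4*(4 - 4) = 4*0 = 0)
T = 2
t = -5 (t = -9 + 2**2 = -9 + 4 = -5)
w(31, E + 1*2) + (1*t)*(-310) = 6*31 + (1*(-5))*(-310) = 186 - 5*(-310) = 186 + 1550 = 1736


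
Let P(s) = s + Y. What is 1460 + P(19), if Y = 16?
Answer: 1495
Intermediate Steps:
P(s) = 16 + s (P(s) = s + 16 = 16 + s)
1460 + P(19) = 1460 + (16 + 19) = 1460 + 35 = 1495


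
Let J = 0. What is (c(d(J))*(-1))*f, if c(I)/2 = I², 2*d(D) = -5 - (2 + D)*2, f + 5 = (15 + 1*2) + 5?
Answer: -1377/2 ≈ -688.50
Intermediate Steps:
f = 17 (f = -5 + ((15 + 1*2) + 5) = -5 + ((15 + 2) + 5) = -5 + (17 + 5) = -5 + 22 = 17)
d(D) = -9/2 - D (d(D) = (-5 - (2 + D)*2)/2 = (-5 - (4 + 2*D))/2 = (-5 + (-4 - 2*D))/2 = (-9 - 2*D)/2 = -9/2 - D)
c(I) = 2*I²
(c(d(J))*(-1))*f = ((2*(-9/2 - 1*0)²)*(-1))*17 = ((2*(-9/2 + 0)²)*(-1))*17 = ((2*(-9/2)²)*(-1))*17 = ((2*(81/4))*(-1))*17 = ((81/2)*(-1))*17 = -81/2*17 = -1377/2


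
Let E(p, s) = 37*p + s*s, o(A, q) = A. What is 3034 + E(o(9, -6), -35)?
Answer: 4592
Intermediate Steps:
E(p, s) = s² + 37*p (E(p, s) = 37*p + s² = s² + 37*p)
3034 + E(o(9, -6), -35) = 3034 + ((-35)² + 37*9) = 3034 + (1225 + 333) = 3034 + 1558 = 4592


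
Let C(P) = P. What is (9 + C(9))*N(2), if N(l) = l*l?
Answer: 72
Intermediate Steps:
N(l) = l**2
(9 + C(9))*N(2) = (9 + 9)*2**2 = 18*4 = 72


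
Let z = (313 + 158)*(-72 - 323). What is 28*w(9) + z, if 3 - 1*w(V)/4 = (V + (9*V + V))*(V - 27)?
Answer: 13875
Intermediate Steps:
w(V) = 12 - 44*V*(-27 + V) (w(V) = 12 - 4*(V + (9*V + V))*(V - 27) = 12 - 4*(V + 10*V)*(-27 + V) = 12 - 4*11*V*(-27 + V) = 12 - 44*V*(-27 + V))
z = -186045 (z = 471*(-395) = -186045)
28*w(9) + z = 28*(12 - 44*9**2 + 1188*9) - 186045 = 28*(12 - 44*81 + 10692) - 186045 = 28*(12 - 3564 + 10692) - 186045 = 28*7140 - 186045 = 199920 - 186045 = 13875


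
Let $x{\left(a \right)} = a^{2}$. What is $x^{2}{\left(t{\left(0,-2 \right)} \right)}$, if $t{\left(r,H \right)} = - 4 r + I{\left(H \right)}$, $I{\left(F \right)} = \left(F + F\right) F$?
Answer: $4096$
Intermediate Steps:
$I{\left(F \right)} = 2 F^{2}$ ($I{\left(F \right)} = 2 F F = 2 F^{2}$)
$t{\left(r,H \right)} = - 4 r + 2 H^{2}$
$x^{2}{\left(t{\left(0,-2 \right)} \right)} = \left(\left(\left(-4\right) 0 + 2 \left(-2\right)^{2}\right)^{2}\right)^{2} = \left(\left(0 + 2 \cdot 4\right)^{2}\right)^{2} = \left(\left(0 + 8\right)^{2}\right)^{2} = \left(8^{2}\right)^{2} = 64^{2} = 4096$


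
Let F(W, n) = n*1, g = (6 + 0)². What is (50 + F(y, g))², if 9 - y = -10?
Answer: 7396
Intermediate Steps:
y = 19 (y = 9 - 1*(-10) = 9 + 10 = 19)
g = 36 (g = 6² = 36)
F(W, n) = n
(50 + F(y, g))² = (50 + 36)² = 86² = 7396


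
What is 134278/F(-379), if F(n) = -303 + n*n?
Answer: 67139/71669 ≈ 0.93679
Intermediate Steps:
F(n) = -303 + n**2
134278/F(-379) = 134278/(-303 + (-379)**2) = 134278/(-303 + 143641) = 134278/143338 = 134278*(1/143338) = 67139/71669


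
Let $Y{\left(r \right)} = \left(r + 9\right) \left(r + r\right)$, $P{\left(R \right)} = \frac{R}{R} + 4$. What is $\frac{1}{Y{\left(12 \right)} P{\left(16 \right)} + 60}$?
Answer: $\frac{1}{2580} \approx 0.0003876$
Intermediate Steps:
$P{\left(R \right)} = 5$ ($P{\left(R \right)} = 1 + 4 = 5$)
$Y{\left(r \right)} = 2 r \left(9 + r\right)$ ($Y{\left(r \right)} = \left(9 + r\right) 2 r = 2 r \left(9 + r\right)$)
$\frac{1}{Y{\left(12 \right)} P{\left(16 \right)} + 60} = \frac{1}{2 \cdot 12 \left(9 + 12\right) 5 + 60} = \frac{1}{2 \cdot 12 \cdot 21 \cdot 5 + 60} = \frac{1}{504 \cdot 5 + 60} = \frac{1}{2520 + 60} = \frac{1}{2580}$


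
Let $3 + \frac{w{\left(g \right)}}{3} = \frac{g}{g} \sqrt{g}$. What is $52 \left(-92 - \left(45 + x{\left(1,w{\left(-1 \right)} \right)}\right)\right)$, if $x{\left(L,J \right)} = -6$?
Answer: $-6812$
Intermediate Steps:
$w{\left(g \right)} = -9 + 3 \sqrt{g}$ ($w{\left(g \right)} = -9 + 3 \frac{g}{g} \sqrt{g} = -9 + 3 \cdot 1 \sqrt{g} = -9 + 3 \sqrt{g}$)
$52 \left(-92 - \left(45 + x{\left(1,w{\left(-1 \right)} \right)}\right)\right) = 52 \left(-92 - 39\right) = 52 \left(-131\right) = -6812$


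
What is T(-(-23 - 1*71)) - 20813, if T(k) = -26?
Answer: -20839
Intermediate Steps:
T(-(-23 - 1*71)) - 20813 = -26 - 20813 = -20839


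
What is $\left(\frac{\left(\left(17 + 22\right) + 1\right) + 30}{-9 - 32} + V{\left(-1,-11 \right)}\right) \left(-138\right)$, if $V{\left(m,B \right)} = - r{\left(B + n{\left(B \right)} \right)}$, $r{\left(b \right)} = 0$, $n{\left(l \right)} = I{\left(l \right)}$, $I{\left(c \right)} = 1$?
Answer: $\frac{9660}{41} \approx 235.61$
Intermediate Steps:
$n{\left(l \right)} = 1$
$V{\left(m,B \right)} = 0$ ($V{\left(m,B \right)} = \left(-1\right) 0 = 0$)
$\left(\frac{\left(\left(17 + 22\right) + 1\right) + 30}{-9 - 32} + V{\left(-1,-11 \right)}\right) \left(-138\right) = \left(\frac{\left(\left(17 + 22\right) + 1\right) + 30}{-9 - 32} + 0\right) \left(-138\right) = \left(\frac{\left(39 + 1\right) + 30}{-41} + 0\right) \left(-138\right) = \left(\left(40 + 30\right) \left(- \frac{1}{41}\right) + 0\right) \left(-138\right) = \left(70 \left(- \frac{1}{41}\right) + 0\right) \left(-138\right) = \left(- \frac{70}{41} + 0\right) \left(-138\right) = \left(- \frac{70}{41}\right) \left(-138\right) = \frac{9660}{41}$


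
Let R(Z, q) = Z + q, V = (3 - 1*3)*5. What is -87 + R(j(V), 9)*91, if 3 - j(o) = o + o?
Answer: 1005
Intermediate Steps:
V = 0 (V = (3 - 3)*5 = 0*5 = 0)
j(o) = 3 - 2*o (j(o) = 3 - (o + o) = 3 - 2*o)
-87 + R(j(V), 9)*91 = -87 + ((3 - 2*0) + 9)*91 = -87 + ((3 + 0) + 9)*91 = -87 + (3 + 9)*91 = -87 + 12*91 = -87 + 1092 = 1005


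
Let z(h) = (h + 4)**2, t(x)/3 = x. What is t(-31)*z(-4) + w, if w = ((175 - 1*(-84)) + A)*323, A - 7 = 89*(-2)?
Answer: 28424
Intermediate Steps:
t(x) = 3*x
z(h) = (4 + h)**2
A = -171 (A = 7 + 89*(-2) = 7 - 178 = -171)
w = 28424 (w = ((175 - 1*(-84)) - 171)*323 = ((175 + 84) - 171)*323 = (259 - 171)*323 = 88*323 = 28424)
t(-31)*z(-4) + w = (3*(-31))*(4 - 4)**2 + 28424 = -93*0**2 + 28424 = -93*0 + 28424 = 0 + 28424 = 28424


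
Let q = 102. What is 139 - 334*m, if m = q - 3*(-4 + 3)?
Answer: -34931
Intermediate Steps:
m = 105 (m = 102 - 3*(-4 + 3) = 102 - 3*(-1) = 102 - 1*(-3) = 102 + 3 = 105)
139 - 334*m = 139 - 334*105 = 139 - 35070 = -34931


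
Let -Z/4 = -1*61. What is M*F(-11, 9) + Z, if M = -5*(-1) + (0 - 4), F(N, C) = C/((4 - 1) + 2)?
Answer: 1229/5 ≈ 245.80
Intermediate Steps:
Z = 244 (Z = -(-4)*61 = -4*(-61) = 244)
F(N, C) = C/5 (F(N, C) = C/(3 + 2) = C/5)
M = 1 (M = 5 - 4 = 1)
M*F(-11, 9) + Z = 1*((⅕)*9) + 244 = 1*(9/5) + 244 = 9/5 + 244 = 1229/5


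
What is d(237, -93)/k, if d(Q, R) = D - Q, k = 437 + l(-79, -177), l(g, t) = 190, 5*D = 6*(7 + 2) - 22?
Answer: -1153/3135 ≈ -0.36778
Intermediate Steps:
D = 32/5 (D = (6*(7 + 2) - 22)/5 = (6*9 - 22)/5 = (54 - 22)/5 = (1/5)*32 = 32/5 ≈ 6.4000)
k = 627 (k = 437 + 190 = 627)
d(Q, R) = 32/5 - Q
d(237, -93)/k = (32/5 - 1*237)/627 = (32/5 - 237)*(1/627) = -1153/5*1/627 = -1153/3135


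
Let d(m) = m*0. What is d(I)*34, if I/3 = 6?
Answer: 0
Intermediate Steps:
I = 18 (I = 3*6 = 18)
d(m) = 0
d(I)*34 = 0*34 = 0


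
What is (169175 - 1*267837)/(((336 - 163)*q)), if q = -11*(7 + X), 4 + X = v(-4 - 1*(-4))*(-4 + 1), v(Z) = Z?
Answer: 98662/5709 ≈ 17.282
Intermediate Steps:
X = -4 (X = -4 + (-4 - 1*(-4))*(-4 + 1) = -4 + (-4 + 4)*(-3) = -4 + 0*(-3) = -4 + 0 = -4)
q = -33 (q = -11*(7 - 4) = -11*3 = -33)
(169175 - 1*267837)/(((336 - 163)*q)) = (169175 - 1*267837)/(((336 - 163)*(-33))) = (169175 - 267837)/((173*(-33))) = -98662/(-5709) = -98662*(-1/5709) = 98662/5709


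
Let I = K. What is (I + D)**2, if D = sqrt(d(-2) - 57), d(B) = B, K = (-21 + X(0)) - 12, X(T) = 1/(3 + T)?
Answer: 9073/9 - 196*I*sqrt(59)/3 ≈ 1008.1 - 501.83*I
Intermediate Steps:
K = -98/3 (K = (-21 + 1/(3 + 0)) - 12 = (-21 + 1/3) - 12 = -62/3 - 12 = -98/3 ≈ -32.667)
I = -98/3 ≈ -32.667
D = I*sqrt(59) (D = sqrt(-2 - 57) = sqrt(-59) = I*sqrt(59) ≈ 7.6811*I)
(I + D)**2 = (-98/3 + I*sqrt(59))**2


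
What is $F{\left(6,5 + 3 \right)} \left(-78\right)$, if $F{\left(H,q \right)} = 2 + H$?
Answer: $-624$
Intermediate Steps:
$F{\left(6,5 + 3 \right)} \left(-78\right) = \left(2 + 6\right) \left(-78\right) = 8 \left(-78\right) = -624$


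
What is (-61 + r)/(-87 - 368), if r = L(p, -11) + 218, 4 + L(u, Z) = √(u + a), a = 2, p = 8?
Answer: -153/455 - √10/455 ≈ -0.34321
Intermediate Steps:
L(u, Z) = -4 + √(2 + u) (L(u, Z) = -4 + √(u + 2) = -4 + √(2 + u))
r = 214 + √10 (r = (-4 + √(2 + 8)) + 218 = (-4 + √10) + 218 = 214 + √10 ≈ 217.16)
(-61 + r)/(-87 - 368) = (-61 + (214 + √10))/(-87 - 368) = (153 + √10)/(-455) = (153 + √10)*(-1/455) = -153/455 - √10/455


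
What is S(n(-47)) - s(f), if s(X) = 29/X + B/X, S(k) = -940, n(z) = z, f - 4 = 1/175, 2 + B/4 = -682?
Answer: -185215/701 ≈ -264.22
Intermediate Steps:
B = -2736 (B = -8 + 4*(-682) = -8 - 2728 = -2736)
f = 701/175 (f = 4 + 1/175 = 701/175 ≈ 4.0057)
s(X) = -2707/X (s(X) = 29/X - 2736/X = -2707/X)
S(n(-47)) - s(f) = -940 - (-2707)/701/175 = -940 - (-2707)*175/701 = -940 - 1*(-473725/701) = -940 + 473725/701 = -185215/701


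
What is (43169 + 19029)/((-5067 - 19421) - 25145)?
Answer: -62198/49633 ≈ -1.2532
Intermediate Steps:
(43169 + 19029)/((-5067 - 19421) - 25145) = 62198/(-24488 - 25145) = 62198/(-49633) = 62198*(-1/49633) = -62198/49633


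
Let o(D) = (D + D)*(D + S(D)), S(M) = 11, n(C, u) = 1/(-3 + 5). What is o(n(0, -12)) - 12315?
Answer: -24607/2 ≈ -12304.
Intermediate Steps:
n(C, u) = 1/2
o(D) = 2*D*(11 + D) (o(D) = (D + D)*(D + 11) = (2*D)*(11 + D) = 2*D*(11 + D))
o(n(0, -12)) - 12315 = 2*(1/2)*(11 + 1/2) - 12315 = 2*(1/2)*(23/2) - 12315 = 23/2 - 12315 = -24607/2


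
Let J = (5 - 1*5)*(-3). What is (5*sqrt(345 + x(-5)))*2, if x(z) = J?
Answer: 10*sqrt(345) ≈ 185.74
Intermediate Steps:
J = 0 (J = (5 - 5)*(-3) = 0*(-3) = 0)
x(z) = 0
(5*sqrt(345 + x(-5)))*2 = (5*sqrt(345 + 0))*2 = (5*sqrt(345))*2 = 10*sqrt(345)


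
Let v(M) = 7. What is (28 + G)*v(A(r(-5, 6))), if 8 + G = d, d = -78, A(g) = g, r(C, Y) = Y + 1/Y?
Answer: -406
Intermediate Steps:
G = -86 (G = -8 - 78 = -86)
(28 + G)*v(A(r(-5, 6))) = (28 - 86)*7 = -58*7 = -406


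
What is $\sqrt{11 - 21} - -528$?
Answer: $528 + i \sqrt{10} \approx 528.0 + 3.1623 i$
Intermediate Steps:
$\sqrt{11 - 21} - -528 = \sqrt{-10} + 528 = i \sqrt{10} + 528 = 528 + i \sqrt{10}$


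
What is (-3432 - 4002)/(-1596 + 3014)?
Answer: -3717/709 ≈ -5.2426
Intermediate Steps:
(-3432 - 4002)/(-1596 + 3014) = -7434/1418 = -7434*1/1418 = -3717/709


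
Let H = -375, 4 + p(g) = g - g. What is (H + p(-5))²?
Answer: 143641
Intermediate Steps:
p(g) = -4 (p(g) = -4 + (g - g) = -4 + 0 = -4)
(H + p(-5))² = (-375 - 4)² = (-379)² = 143641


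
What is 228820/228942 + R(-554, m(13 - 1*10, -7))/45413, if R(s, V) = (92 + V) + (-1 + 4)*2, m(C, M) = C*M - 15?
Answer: 5202798532/5198471523 ≈ 1.0008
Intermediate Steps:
m(C, M) = -15 + C*M
R(s, V) = 98 + V (R(s, V) = (92 + V) + 3*2 = (92 + V) + 6 = 98 + V)
228820/228942 + R(-554, m(13 - 1*10, -7))/45413 = 228820/228942 + (98 + (-15 + (13 - 1*10)*(-7)))/45413 = 228820*(1/228942) + (98 + (-15 + (13 - 10)*(-7)))*(1/45413) = 114410/114471 + (98 + (-15 + 3*(-7)))*(1/45413) = 114410/114471 + (98 + (-15 - 21))*(1/45413) = 114410/114471 + (98 - 36)*(1/45413) = 114410/114471 + 62*(1/45413) = 114410/114471 + 62/45413 = 5202798532/5198471523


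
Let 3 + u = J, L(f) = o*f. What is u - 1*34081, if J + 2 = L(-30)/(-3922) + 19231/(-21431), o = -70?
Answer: -1432564960967/42026191 ≈ -34087.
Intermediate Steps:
L(f) = -70*f
J = -144266923/42026191 (J = -2 + (-70*(-30)/(-3922) + 19231/(-21431)) = -2 + (2100*(-1/3922) + 19231*(-1/21431)) = -2 + (-1050/1961 - 19231/21431) = -2 - 60214541/42026191 = -144266923/42026191 ≈ -3.4328)
u = -270345496/42026191 (u = -3 - 144266923/42026191 = -270345496/42026191 ≈ -6.4328)
u - 1*34081 = -270345496/42026191 - 1*34081 = -270345496/42026191 - 34081 = -1432564960967/42026191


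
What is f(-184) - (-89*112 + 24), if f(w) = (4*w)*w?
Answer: 145368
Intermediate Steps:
f(w) = 4*w**2
f(-184) - (-89*112 + 24) = 4*(-184)**2 - (-89*112 + 24) = 4*33856 - (-9968 + 24) = 135424 - 1*(-9944) = 135424 + 9944 = 145368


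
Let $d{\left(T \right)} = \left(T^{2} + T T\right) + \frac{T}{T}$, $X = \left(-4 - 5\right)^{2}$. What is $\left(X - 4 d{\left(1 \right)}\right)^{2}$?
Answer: $4761$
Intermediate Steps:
$X = 81$ ($X = \left(-9\right)^{2} = 81$)
$d{\left(T \right)} = 1 + 2 T^{2}$ ($d{\left(T \right)} = \left(T^{2} + T^{2}\right) + 1 = 2 T^{2} + 1 = 1 + 2 T^{2}$)
$\left(X - 4 d{\left(1 \right)}\right)^{2} = \left(81 - 4 \left(1 + 2 \cdot 1^{2}\right)\right)^{2} = \left(81 - 4 \left(1 + 2 \cdot 1\right)\right)^{2} = \left(81 - 4 \left(1 + 2\right)\right)^{2} = \left(81 - 12\right)^{2} = 69^{2} = 4761$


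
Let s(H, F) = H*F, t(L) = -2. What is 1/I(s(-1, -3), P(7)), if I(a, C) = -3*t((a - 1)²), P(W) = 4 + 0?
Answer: ⅙ ≈ 0.16667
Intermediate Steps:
P(W) = 4
s(H, F) = F*H
I(a, C) = 6 (I(a, C) = -3*(-2) = 6)
1/I(s(-1, -3), P(7)) = 1/6 = ⅙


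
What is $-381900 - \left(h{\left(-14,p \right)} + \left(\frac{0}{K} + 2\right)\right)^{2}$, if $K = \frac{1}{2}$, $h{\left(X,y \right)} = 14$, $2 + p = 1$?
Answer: $-382156$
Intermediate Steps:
$p = -1$ ($p = -2 + 1 = -1$)
$K = \frac{1}{2} \approx 0.5$
$-381900 - \left(h{\left(-14,p \right)} + \left(\frac{0}{K} + 2\right)\right)^{2} = -381900 - \left(14 + \left(0 \frac{1}{\frac{1}{2}} + 2\right)\right)^{2} = -381900 - \left(14 + \left(0 \cdot 2 + 2\right)\right)^{2} = -381900 - \left(14 + \left(0 + 2\right)\right)^{2} = -381900 - \left(14 + 2\right)^{2} = -381900 - 16^{2} = -381900 - 256 = -382156$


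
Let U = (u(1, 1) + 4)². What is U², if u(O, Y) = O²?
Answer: 625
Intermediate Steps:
U = 25 (U = (1² + 4)² = (1 + 4)² = 5² = 25)
U² = 25² = 625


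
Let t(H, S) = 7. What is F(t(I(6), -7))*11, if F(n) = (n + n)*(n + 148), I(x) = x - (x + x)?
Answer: 23870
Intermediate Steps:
I(x) = -x (I(x) = x - 2*x = -x)
F(n) = 2*n*(148 + n) (F(n) = (2*n)*(148 + n) = 2*n*(148 + n))
F(t(I(6), -7))*11 = (2*7*(148 + 7))*11 = (2*7*155)*11 = 2170*11 = 23870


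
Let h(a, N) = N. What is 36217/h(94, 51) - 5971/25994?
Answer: 941120177/1325694 ≈ 709.91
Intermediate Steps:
36217/h(94, 51) - 5971/25994 = 36217/51 - 5971/25994 = 941120177/1325694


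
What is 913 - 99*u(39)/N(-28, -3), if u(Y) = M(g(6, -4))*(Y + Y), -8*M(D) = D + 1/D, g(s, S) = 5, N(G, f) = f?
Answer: -7601/10 ≈ -760.10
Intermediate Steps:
M(D) = -D/8 - 1/(8*D) (M(D) = -(D + 1/D)/8 = -D/8 - 1/(8*D))
u(Y) = -13*Y/10 (u(Y) = ((⅛)*(-1 - 1*5²)/5)*(Y + Y) = ((⅛)*(⅕)*(-1 - 1*25))*(2*Y) = ((⅛)*(⅕)*(-1 - 25))*(2*Y) = ((⅛)*(⅕)*(-26))*(2*Y) = -13*Y/10)
913 - 99*u(39)/N(-28, -3) = 913 - 99*(-13/10*39)/(-3) = 913 - (-50193)*(-1)/(10*3) = 913 - 99*169/10 = 913 - 16731/10 = -7601/10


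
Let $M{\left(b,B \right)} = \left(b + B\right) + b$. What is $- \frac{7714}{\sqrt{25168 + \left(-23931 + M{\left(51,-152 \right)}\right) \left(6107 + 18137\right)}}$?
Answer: $\frac{3857 i \sqrt{145342549}}{145342549} \approx 0.31993 i$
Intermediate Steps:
$M{\left(b,B \right)} = B + 2 b$ ($M{\left(b,B \right)} = \left(B + b\right) + b = B + 2 b$)
$- \frac{7714}{\sqrt{25168 + \left(-23931 + M{\left(51,-152 \right)}\right) \left(6107 + 18137\right)}} = - \frac{7714}{\sqrt{25168 + \left(-23931 + \left(-152 + 2 \cdot 51\right)\right) \left(6107 + 18137\right)}} = - \frac{7714}{\sqrt{25168 + \left(-23931 + \left(-152 + 102\right)\right) 24244}} = - \frac{7714}{\sqrt{25168 + \left(-23931 - 50\right) 24244}} = - \frac{7714}{\sqrt{25168 - 581395364}} = - \frac{7714}{\sqrt{-581370196}} = - \frac{7714}{2 i \sqrt{145342549}} = - 7714 \left(- \frac{i \sqrt{145342549}}{290685098}\right) = \frac{3857 i \sqrt{145342549}}{145342549}$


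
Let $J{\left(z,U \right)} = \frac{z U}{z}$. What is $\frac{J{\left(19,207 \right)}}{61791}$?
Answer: $\frac{69}{20597} \approx 0.00335$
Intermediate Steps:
$J{\left(z,U \right)} = U$ ($J{\left(z,U \right)} = \frac{U z}{z} = U$)
$\frac{J{\left(19,207 \right)}}{61791} = \frac{207}{61791} = 207 \cdot \frac{1}{61791} = \frac{69}{20597}$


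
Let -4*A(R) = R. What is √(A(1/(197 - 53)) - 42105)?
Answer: I*√24252481/24 ≈ 205.2*I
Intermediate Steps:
A(R) = -R/4
√(A(1/(197 - 53)) - 42105) = √(-1/(4*(197 - 53)) - 42105) = √(-¼/144 - 42105) = √(-¼*1/144 - 42105) = √(-1/576 - 42105) = √(-24252481/576) = I*√24252481/24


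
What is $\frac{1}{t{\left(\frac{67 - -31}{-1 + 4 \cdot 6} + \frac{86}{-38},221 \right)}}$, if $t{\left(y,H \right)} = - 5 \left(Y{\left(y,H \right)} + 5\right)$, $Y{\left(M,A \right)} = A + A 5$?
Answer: $- \frac{1}{6655} \approx -0.00015026$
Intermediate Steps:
$Y{\left(M,A \right)} = 6 A$ ($Y{\left(M,A \right)} = A + 5 A = 6 A$)
$t{\left(y,H \right)} = -25 - 30 H$ ($t{\left(y,H \right)} = - 5 \left(6 H + 5\right) = - 5 \left(5 + 6 H\right) = -25 - 30 H$)
$\frac{1}{t{\left(\frac{67 - -31}{-1 + 4 \cdot 6} + \frac{86}{-38},221 \right)}} = \frac{1}{-25 - 6630} = \frac{1}{-6655} = - \frac{1}{6655}$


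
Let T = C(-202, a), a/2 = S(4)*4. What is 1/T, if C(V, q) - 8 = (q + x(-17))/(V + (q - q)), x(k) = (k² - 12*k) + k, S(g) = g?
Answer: 101/554 ≈ 0.18231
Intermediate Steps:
x(k) = k² - 11*k
a = 32 (a = 2*(4*4) = 2*16 = 32)
C(V, q) = 8 + (476 + q)/V (C(V, q) = 8 + (q - 17*(-11 - 17))/(V + (q - q)) = 8 + (q - 17*(-28))/(V + 0) = 8 + (q + 476)/V = 8 + (476 + q)/V)
T = 554/101 (T = (476 + 32 + 8*(-202))/(-202) = -(476 + 32 - 1616)/202 = -1/202*(-1108) = 554/101 ≈ 5.4851)
1/T = 1/(554/101) = 101/554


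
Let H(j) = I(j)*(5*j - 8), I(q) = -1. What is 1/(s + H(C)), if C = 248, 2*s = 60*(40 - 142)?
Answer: -1/4292 ≈ -0.00023299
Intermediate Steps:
s = -3060 (s = (60*(40 - 142))/2 = (60*(-102))/2 = (½)*(-6120) = -3060)
H(j) = 8 - 5*j (H(j) = -(5*j - 8) = -(-8 + 5*j) = 8 - 5*j)
1/(s + H(C)) = 1/(-3060 + (8 - 5*248)) = 1/(-3060 + (8 - 1240)) = 1/(-3060 - 1232) = 1/(-4292) = -1/4292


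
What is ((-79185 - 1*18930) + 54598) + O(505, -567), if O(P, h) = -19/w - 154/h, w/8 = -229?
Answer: -6457532821/148392 ≈ -43517.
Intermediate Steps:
w = -1832 (w = 8*(-229) = -1832)
O(P, h) = 19/1832 - 154/h (O(P, h) = -19/(-1832) - 154/h = -19*(-1/1832) - 154/h = 19/1832 - 154/h)
((-79185 - 1*18930) + 54598) + O(505, -567) = ((-79185 - 1*18930) + 54598) + (19/1832 - 154/(-567)) = ((-79185 - 18930) + 54598) + (19/1832 - 154*(-1/567)) = (-98115 + 54598) + (19/1832 + 22/81) = -43517 + 41843/148392 = -6457532821/148392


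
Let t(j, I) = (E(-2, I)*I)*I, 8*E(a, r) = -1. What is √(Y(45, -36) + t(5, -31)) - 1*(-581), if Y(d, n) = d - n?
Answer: 581 + I*√626/4 ≈ 581.0 + 6.255*I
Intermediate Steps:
E(a, r) = -⅛ (E(a, r) = (⅛)*(-1) = -⅛)
t(j, I) = -I²/8 (t(j, I) = (-I/8)*I = -I²/8)
√(Y(45, -36) + t(5, -31)) - 1*(-581) = √((45 - 1*(-36)) - ⅛*(-31)²) - 1*(-581) = √((45 + 36) - ⅛*961) + 581 = √(81 - 961/8) + 581 = √(-313/8) + 581 = I*√626/4 + 581 = 581 + I*√626/4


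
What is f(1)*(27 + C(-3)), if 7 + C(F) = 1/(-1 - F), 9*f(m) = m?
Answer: 41/18 ≈ 2.2778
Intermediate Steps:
f(m) = m/9
C(F) = -7 + 1/(-1 - F)
f(1)*(27 + C(-3)) = ((1/9)*1)*(27 + (-8 - 7*(-3))/(1 - 3)) = (27 + (-8 + 21)/(-2))/9 = (27 - 1/2*13)/9 = (27 - 13/2)/9 = (1/9)*(41/2) = 41/18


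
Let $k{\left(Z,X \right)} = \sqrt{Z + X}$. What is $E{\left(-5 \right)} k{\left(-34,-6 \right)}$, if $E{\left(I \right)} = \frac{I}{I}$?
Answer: $2 i \sqrt{10} \approx 6.3246 i$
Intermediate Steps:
$k{\left(Z,X \right)} = \sqrt{X + Z}$
$E{\left(I \right)} = 1$
$E{\left(-5 \right)} k{\left(-34,-6 \right)} = 1 \sqrt{-6 - 34} = 1 \sqrt{-40} = 1 \cdot 2 i \sqrt{10} = 2 i \sqrt{10}$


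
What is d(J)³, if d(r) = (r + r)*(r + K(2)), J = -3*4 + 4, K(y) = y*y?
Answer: 262144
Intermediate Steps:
K(y) = y²
J = -8 (J = -12 + 4 = -8)
d(r) = 2*r*(4 + r) (d(r) = (r + r)*(r + 2²) = (2*r)*(r + 4) = (2*r)*(4 + r) = 2*r*(4 + r))
d(J)³ = (2*(-8)*(4 - 8))³ = (2*(-8)*(-4))³ = 64³ = 262144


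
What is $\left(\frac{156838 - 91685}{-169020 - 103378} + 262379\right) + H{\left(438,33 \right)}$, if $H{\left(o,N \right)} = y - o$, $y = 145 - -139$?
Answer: $\frac{71429500397}{272398} \approx 2.6223 \cdot 10^{5}$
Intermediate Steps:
$y = 284$ ($y = 145 + 139 = 284$)
$H{\left(o,N \right)} = 284 - o$
$\left(\frac{156838 - 91685}{-169020 - 103378} + 262379\right) + H{\left(438,33 \right)} = \left(\frac{156838 - 91685}{-169020 - 103378} + 262379\right) + \left(284 - 438\right) = \left(\frac{65153}{-272398} + 262379\right) + \left(284 - 438\right) = \left(65153 \left(- \frac{1}{272398}\right) + 262379\right) - 154 = \left(- \frac{65153}{272398} + 262379\right) - 154 = \frac{71471449689}{272398} - 154 = \frac{71429500397}{272398}$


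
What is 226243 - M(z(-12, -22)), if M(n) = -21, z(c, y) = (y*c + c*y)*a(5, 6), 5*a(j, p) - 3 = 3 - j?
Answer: 226264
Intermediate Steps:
a(j, p) = 6/5 - j/5 (a(j, p) = 3/5 + (3 - j)/5 = 3/5 + (3/5 - j/5) = 6/5 - j/5)
z(c, y) = 2*c*y/5 (z(c, y) = (y*c + c*y)*(6/5 - 1/5*5) = (c*y + c*y)*(6/5 - 1) = (2*c*y)*(1/5) = 2*c*y/5)
226243 - M(z(-12, -22)) = 226243 - 1*(-21) = 226243 + 21 = 226264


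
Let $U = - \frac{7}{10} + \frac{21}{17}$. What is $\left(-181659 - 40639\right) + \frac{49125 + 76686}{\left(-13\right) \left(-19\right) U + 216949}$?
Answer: $- \frac{911513455624}{4100423} \approx -2.223 \cdot 10^{5}$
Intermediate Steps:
$U = \frac{91}{170}$ ($U = \left(-7\right) \frac{1}{10} + 21 \cdot \frac{1}{17} = - \frac{7}{10} + \frac{21}{17} = \frac{91}{170} \approx 0.53529$)
$\left(-181659 - 40639\right) + \frac{49125 + 76686}{\left(-13\right) \left(-19\right) U + 216949} = \left(-181659 - 40639\right) + \frac{49125 + 76686}{\left(-13\right) \left(-19\right) \frac{91}{170} + 216949} = -222298 + \frac{125811}{247 \cdot \frac{91}{170} + 216949} = -222298 + \frac{125811}{\frac{22477}{170} + 216949} = -222298 + \frac{125811}{\frac{36903807}{170}} = -222298 + 125811 \cdot \frac{170}{36903807} = -222298 + \frac{2376430}{4100423} = - \frac{911513455624}{4100423}$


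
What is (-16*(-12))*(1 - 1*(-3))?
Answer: 768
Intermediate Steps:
(-16*(-12))*(1 - 1*(-3)) = 192*(1 + 3) = 192*4 = 768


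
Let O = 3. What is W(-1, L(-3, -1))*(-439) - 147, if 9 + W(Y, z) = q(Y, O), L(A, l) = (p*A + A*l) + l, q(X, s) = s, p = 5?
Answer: 2487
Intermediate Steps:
L(A, l) = l + 5*A + A*l (L(A, l) = (5*A + A*l) + l = l + 5*A + A*l)
W(Y, z) = -6 (W(Y, z) = -9 + 3 = -6)
W(-1, L(-3, -1))*(-439) - 147 = -6*(-439) - 147 = 2634 - 147 = 2487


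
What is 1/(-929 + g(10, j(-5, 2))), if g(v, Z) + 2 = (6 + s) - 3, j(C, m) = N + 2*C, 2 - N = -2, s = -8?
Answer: -1/936 ≈ -0.0010684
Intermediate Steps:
N = 4 (N = 2 - 1*(-2) = 2 + 2 = 4)
j(C, m) = 4 + 2*C
g(v, Z) = -7 (g(v, Z) = -2 + ((6 - 8) - 3) = -2 + (-2 - 3) = -2 - 5 = -7)
1/(-929 + g(10, j(-5, 2))) = 1/(-929 - 7) = 1/(-936) = -1/936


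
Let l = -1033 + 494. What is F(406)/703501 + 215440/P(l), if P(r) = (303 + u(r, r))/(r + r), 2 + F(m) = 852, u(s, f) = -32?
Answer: -163384111133970/190648771 ≈ -8.5699e+5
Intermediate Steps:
F(m) = 850 (F(m) = -2 + 852 = 850)
l = -539
P(r) = 271/(2*r) (P(r) = (303 - 32)/(r + r) = 271/((2*r)) = 271*(1/(2*r)) = 271/(2*r))
F(406)/703501 + 215440/P(l) = 850/703501 + 215440/(((271/2)/(-539))) = 850*(1/703501) + 215440/(((271/2)*(-1/539))) = 850/703501 + 215440/(-271/1078) = 850/703501 + 215440*(-1078/271) = 850/703501 - 232244320/271 = -163384111133970/190648771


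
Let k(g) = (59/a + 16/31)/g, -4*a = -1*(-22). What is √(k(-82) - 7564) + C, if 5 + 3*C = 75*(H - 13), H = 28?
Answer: 1120/3 + I*√1478498341683/13981 ≈ 373.33 + 86.971*I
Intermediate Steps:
a = -11/2 (a = -(-1)*(-22)/4 = -¼*22 = -11/2 ≈ -5.5000)
C = 1120/3 (C = -5/3 + (75*(28 - 13))/3 = -5/3 + (75*15)/3 = -5/3 + (⅓)*1125 = -5/3 + 375 = 1120/3 ≈ 373.33)
k(g) = -3482/(341*g) (k(g) = (59/(-11/2) + 16/31)/g = (59*(-2/11) + 16*(1/31))/g = (-118/11 + 16/31)/g = -3482/(341*g))
√(k(-82) - 7564) + C = √(-3482/341/(-82) - 7564) + 1120/3 = √(-3482/341*(-1/82) - 7564) + 1120/3 = √(1741/13981 - 7564) + 1120/3 = √(-105750543/13981) + 1120/3 = I*√1478498341683/13981 + 1120/3 = 1120/3 + I*√1478498341683/13981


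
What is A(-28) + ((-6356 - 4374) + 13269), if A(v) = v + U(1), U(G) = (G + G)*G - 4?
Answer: 2509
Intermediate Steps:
U(G) = -4 + 2*G² (U(G) = (2*G)*G - 4 = 2*G² - 4 = -4 + 2*G²)
A(v) = -2 + v (A(v) = v + (-4 + 2*1²) = v + (-4 + 2*1) = v + (-4 + 2) = v - 2 = -2 + v)
A(-28) + ((-6356 - 4374) + 13269) = (-2 - 28) + ((-6356 - 4374) + 13269) = -30 + (-10730 + 13269) = -30 + 2539 = 2509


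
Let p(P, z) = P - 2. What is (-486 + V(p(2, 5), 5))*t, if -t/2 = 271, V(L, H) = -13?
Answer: 270458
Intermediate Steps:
p(P, z) = -2 + P
t = -542 (t = -2*271 = -542)
(-486 + V(p(2, 5), 5))*t = (-486 - 13)*(-542) = -499*(-542) = 270458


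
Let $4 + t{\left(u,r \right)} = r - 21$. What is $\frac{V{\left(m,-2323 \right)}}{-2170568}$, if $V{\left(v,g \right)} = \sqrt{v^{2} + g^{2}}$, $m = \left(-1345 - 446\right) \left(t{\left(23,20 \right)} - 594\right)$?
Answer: $- \frac{\sqrt{1150924546810}}{2170568} \approx -0.49425$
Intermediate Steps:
$t{\left(u,r \right)} = -25 + r$ ($t{\left(u,r \right)} = -4 + \left(r - 21\right) = -4 + \left(-21 + r\right) = -25 + r$)
$m = 1072809$ ($m = \left(-1345 - 446\right) \left(\left(-25 + 20\right) - 594\right) = - 1791 \left(-5 - 594\right) = \left(-1791\right) \left(-599\right) = 1072809$)
$V{\left(v,g \right)} = \sqrt{g^{2} + v^{2}}$
$\frac{V{\left(m,-2323 \right)}}{-2170568} = \frac{\sqrt{\left(-2323\right)^{2} + 1072809^{2}}}{-2170568} = \sqrt{5396329 + 1150919150481} \left(- \frac{1}{2170568}\right) = \sqrt{1150924546810} \left(- \frac{1}{2170568}\right) = - \frac{\sqrt{1150924546810}}{2170568}$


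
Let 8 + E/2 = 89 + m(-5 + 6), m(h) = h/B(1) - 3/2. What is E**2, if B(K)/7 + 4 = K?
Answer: 11135569/441 ≈ 25251.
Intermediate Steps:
B(K) = -28 + 7*K
m(h) = -3/2 - h/21 (m(h) = h/(-28 + 7*1) - 3/2 = h/(-28 + 7) - 3*1/2 = h/(-21) - 3/2 = h*(-1/21) - 3/2 = -h/21 - 3/2 = -3/2 - h/21)
E = 3337/21 (E = -16 + 2*(89 + (-3/2 - (-5 + 6)/21)) = -16 + 2*(89 + (-3/2 - 1/21*1)) = -16 + 2*(89 + (-3/2 - 1/21)) = -16 + 2*(89 - 65/42) = -16 + 2*(3673/42) = -16 + 3673/21 = 3337/21 ≈ 158.90)
E**2 = (3337/21)**2 = 11135569/441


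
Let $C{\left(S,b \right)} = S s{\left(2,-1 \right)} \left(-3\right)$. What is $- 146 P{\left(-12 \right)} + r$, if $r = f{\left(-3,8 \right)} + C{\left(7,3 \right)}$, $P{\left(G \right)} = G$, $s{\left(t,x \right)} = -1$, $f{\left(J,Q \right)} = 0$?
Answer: $1773$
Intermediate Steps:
$C{\left(S,b \right)} = 3 S$ ($C{\left(S,b \right)} = S \left(-1\right) \left(-3\right) = - S \left(-3\right) = 3 S$)
$r = 21$ ($r = 0 + 3 \cdot 7 = 0 + 21 = 21$)
$- 146 P{\left(-12 \right)} + r = \left(-146\right) \left(-12\right) + 21 = 1752 + 21 = 1773$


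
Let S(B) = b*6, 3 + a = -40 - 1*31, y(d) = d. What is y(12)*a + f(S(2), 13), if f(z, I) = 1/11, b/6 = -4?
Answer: -9767/11 ≈ -887.91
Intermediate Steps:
b = -24 (b = 6*(-4) = -24)
a = -74 (a = -3 + (-40 - 1*31) = -3 + (-40 - 31) = -3 - 71 = -74)
S(B) = -144 (S(B) = -24*6 = -144)
f(z, I) = 1/11
y(12)*a + f(S(2), 13) = 12*(-74) + 1/11 = -888 + 1/11 = -9767/11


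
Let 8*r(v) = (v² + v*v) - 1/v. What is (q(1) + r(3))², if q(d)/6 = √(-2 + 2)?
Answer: 2809/576 ≈ 4.8767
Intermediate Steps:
r(v) = -1/(8*v) + v²/4 (r(v) = ((v² + v*v) - 1/v)/8 = ((v² + v²) - 1/v)/8 = (2*v² - 1/v)/8 = (-1/v + 2*v²)/8 = -1/(8*v) + v²/4)
q(d) = 0 (q(d) = 6*√(-2 + 2) = 6*√0 = 6*0 = 0)
(q(1) + r(3))² = (0 + (⅛)*(-1 + 2*3³)/3)² = (0 + (⅛)*(⅓)*(-1 + 2*27))² = (0 + (⅛)*(⅓)*(-1 + 54))² = (0 + (⅛)*(⅓)*53)² = (0 + 53/24)² = (53/24)² = 2809/576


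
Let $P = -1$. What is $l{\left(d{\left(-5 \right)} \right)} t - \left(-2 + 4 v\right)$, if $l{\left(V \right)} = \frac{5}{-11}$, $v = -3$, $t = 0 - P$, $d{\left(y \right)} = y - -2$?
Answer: $\frac{149}{11} \approx 13.545$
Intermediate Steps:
$d{\left(y \right)} = 2 + y$ ($d{\left(y \right)} = y + 2 = 2 + y$)
$t = 1$ ($t = 0 - -1 = 0 + 1 = 1$)
$l{\left(V \right)} = - \frac{5}{11}$ ($l{\left(V \right)} = 5 \left(- \frac{1}{11}\right) = - \frac{5}{11}$)
$l{\left(d{\left(-5 \right)} \right)} t - \left(-2 + 4 v\right) = \left(- \frac{5}{11}\right) 1 + \left(\left(-4\right) \left(-3\right) + 2\right) = - \frac{5}{11} + \left(12 + 2\right) = - \frac{5}{11} + 14 = \frac{149}{11}$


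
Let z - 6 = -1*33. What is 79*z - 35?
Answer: -2168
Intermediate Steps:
z = -27 (z = 6 - 1*33 = 6 - 33 = -27)
79*z - 35 = 79*(-27) - 35 = -2133 - 35 = -2168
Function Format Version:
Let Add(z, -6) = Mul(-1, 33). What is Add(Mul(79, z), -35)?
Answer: -2168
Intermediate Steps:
z = -27 (z = Add(6, Mul(-1, 33)) = Add(6, -33) = -27)
Add(Mul(79, z), -35) = Add(Mul(79, -27), -35) = Add(-2133, -35) = -2168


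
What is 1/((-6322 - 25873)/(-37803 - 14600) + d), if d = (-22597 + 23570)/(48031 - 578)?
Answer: 355239937/225533922 ≈ 1.5751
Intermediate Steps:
d = 139/6779 (d = 973/47453 = 973*(1/47453) = 139/6779 ≈ 0.020505)
1/((-6322 - 25873)/(-37803 - 14600) + d) = 1/((-6322 - 25873)/(-37803 - 14600) + 139/6779) = 1/(-32195/(-52403) + 139/6779) = 1/(-32195*(-1/52403) + 139/6779) = 1/(32195/52403 + 139/6779) = 1/(225533922/355239937) = 355239937/225533922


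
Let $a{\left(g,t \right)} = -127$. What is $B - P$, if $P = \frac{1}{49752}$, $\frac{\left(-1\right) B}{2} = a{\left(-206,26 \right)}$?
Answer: $\frac{12637007}{49752} \approx 254.0$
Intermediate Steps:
$B = 254$ ($B = \left(-2\right) \left(-127\right) = 254$)
$P = \frac{1}{49752} \approx 2.01 \cdot 10^{-5}$
$B - P = 254 - \frac{1}{49752} = \frac{12637007}{49752}$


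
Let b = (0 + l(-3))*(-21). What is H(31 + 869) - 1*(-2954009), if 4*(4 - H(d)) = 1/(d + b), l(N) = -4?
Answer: 11626995167/3936 ≈ 2.9540e+6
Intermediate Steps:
b = 84 (b = (0 - 4)*(-21) = -4*(-21) = 84)
H(d) = 4 - 1/(4*(84 + d)) (H(d) = 4 - 1/(4*(d + 84)) = 4 - 1/(4*(84 + d)))
H(31 + 869) - 1*(-2954009) = (1343 + 16*(31 + 869))/(4*(84 + (31 + 869))) - 1*(-2954009) = (1343 + 16*900)/(4*(84 + 900)) + 2954009 = (¼)*(1343 + 14400)/984 + 2954009 = (¼)*(1/984)*15743 + 2954009 = 15743/3936 + 2954009 = 11626995167/3936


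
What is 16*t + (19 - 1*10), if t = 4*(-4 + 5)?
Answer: 73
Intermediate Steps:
t = 4 (t = 4*1 = 4)
16*t + (19 - 1*10) = 16*4 + (19 - 1*10) = 64 + (19 - 10) = 64 + 9 = 73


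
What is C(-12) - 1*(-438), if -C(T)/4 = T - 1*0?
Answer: 486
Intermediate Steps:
C(T) = -4*T (C(T) = -4*(T - 1*0) = -4*(T + 0) = -4*T)
C(-12) - 1*(-438) = -4*(-12) - 1*(-438) = 48 + 438 = 486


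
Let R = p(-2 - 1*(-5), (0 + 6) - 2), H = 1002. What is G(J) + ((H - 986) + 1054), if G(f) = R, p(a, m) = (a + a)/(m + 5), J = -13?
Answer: 3212/3 ≈ 1070.7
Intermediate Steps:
p(a, m) = 2*a/(5 + m) (p(a, m) = (2*a)/(5 + m) = 2*a/(5 + m))
R = ⅔ (R = 2*(-2 - 1*(-5))/(5 + ((0 + 6) - 2)) = 2*(-2 + 5)/(5 + (6 - 2)) = 2*3/(5 + 4) = 2*3/9 = 2*3*(⅑) = ⅔ ≈ 0.66667)
G(f) = ⅔
G(J) + ((H - 986) + 1054) = ⅔ + ((1002 - 986) + 1054) = ⅔ + (16 + 1054) = ⅔ + 1070 = 3212/3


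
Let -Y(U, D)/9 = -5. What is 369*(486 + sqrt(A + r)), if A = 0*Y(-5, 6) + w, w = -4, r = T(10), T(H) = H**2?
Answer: 179334 + 1476*sqrt(6) ≈ 1.8295e+5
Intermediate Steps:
Y(U, D) = 45 (Y(U, D) = -9*(-5) = 45)
r = 100 (r = 10**2 = 100)
A = -4 (A = 0*45 - 4 = 0 - 4 = -4)
369*(486 + sqrt(A + r)) = 369*(486 + sqrt(-4 + 100)) = 369*(486 + sqrt(96)) = 369*(486 + 4*sqrt(6)) = 179334 + 1476*sqrt(6)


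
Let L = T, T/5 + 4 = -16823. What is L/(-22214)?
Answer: 84135/22214 ≈ 3.7875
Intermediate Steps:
T = -84135 (T = -20 + 5*(-16823) = -20 - 84115 = -84135)
L = -84135
L/(-22214) = -84135/(-22214) = -84135*(-1/22214) = 84135/22214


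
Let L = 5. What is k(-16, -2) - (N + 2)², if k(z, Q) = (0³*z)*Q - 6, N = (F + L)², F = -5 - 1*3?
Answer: -127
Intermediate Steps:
F = -8 (F = -5 - 3 = -8)
N = 9 (N = (-8 + 5)² = (-3)² = 9)
k(z, Q) = -6 (k(z, Q) = (0*z)*Q - 6 = 0*Q - 6 = 0 - 6 = -6)
k(-16, -2) - (N + 2)² = -6 - (9 + 2)² = -6 - 1*11² = -6 - 1*121 = -6 - 121 = -127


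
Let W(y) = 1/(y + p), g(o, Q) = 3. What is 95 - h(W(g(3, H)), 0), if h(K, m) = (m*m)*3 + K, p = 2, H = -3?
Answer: 474/5 ≈ 94.800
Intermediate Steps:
W(y) = 1/(2 + y) (W(y) = 1/(y + 2) = 1/(2 + y))
h(K, m) = K + 3*m**2 (h(K, m) = m**2*3 + K = 3*m**2 + K = K + 3*m**2)
95 - h(W(g(3, H)), 0) = 95 - (1/(2 + 3) + 3*0**2) = 95 - (1/5 + 3*0) = 95 - (1/5 + 0) = 95 - 1*1/5 = 95 - 1/5 = 474/5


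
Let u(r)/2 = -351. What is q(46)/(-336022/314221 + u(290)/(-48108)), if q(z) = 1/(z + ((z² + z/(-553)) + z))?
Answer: -464104417/1080846387071 ≈ -0.00042939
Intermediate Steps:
u(r) = -702 (u(r) = 2*(-351) = -702)
q(z) = 1/(z² + 1105*z/553) (q(z) = 1/(z + ((z² - z/553) + z)) = 1/(z + (z² + 552*z/553)) = 1/(z² + 1105*z/553))
q(46)/(-336022/314221 + u(290)/(-48108)) = (553/(46*(1105 + 553*46)))/(-336022/314221 - 702/(-48108)) = (553*(1/46)/(1105 + 25438))/(-336022*1/314221 - 702*(-1/48108)) = (553*(1/46)/26543)/(-336022/314221 + 117/8018) = (553*(1/46)*(1/26543))/(-2657460539/2519423978) = (553/1220978)*(-2519423978/2657460539) = -464104417/1080846387071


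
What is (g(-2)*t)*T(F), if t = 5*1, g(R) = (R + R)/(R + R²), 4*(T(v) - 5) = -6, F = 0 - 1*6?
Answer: -35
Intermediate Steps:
F = -6 (F = 0 - 6 = -6)
T(v) = 7/2 (T(v) = 5 + (¼)*(-6) = 5 - 3/2 = 7/2)
g(R) = 2*R/(R + R²) (g(R) = (2*R)/(R + R²) = 2*R/(R + R²))
t = 5
(g(-2)*t)*T(F) = ((2/(1 - 2))*5)*(7/2) = ((2/(-1))*5)*(7/2) = ((2*(-1))*5)*(7/2) = -2*5*(7/2) = -10*7/2 = -35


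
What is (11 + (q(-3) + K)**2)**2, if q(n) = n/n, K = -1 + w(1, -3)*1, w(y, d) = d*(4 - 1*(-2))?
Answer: 112225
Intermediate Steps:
w(y, d) = 6*d (w(y, d) = d*(4 + 2) = d*6 = 6*d)
K = -19 (K = -1 + (6*(-3))*1 = -1 - 18*1 = -1 - 18 = -19)
q(n) = 1
(11 + (q(-3) + K)**2)**2 = (11 + (1 - 19)**2)**2 = (11 + (-18)**2)**2 = (11 + 324)**2 = 335**2 = 112225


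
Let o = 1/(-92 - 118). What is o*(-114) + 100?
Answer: 3519/35 ≈ 100.54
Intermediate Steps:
o = -1/210 (o = 1/(-210) = -1/210 ≈ -0.0047619)
o*(-114) + 100 = -1/210*(-114) + 100 = 19/35 + 100 = 3519/35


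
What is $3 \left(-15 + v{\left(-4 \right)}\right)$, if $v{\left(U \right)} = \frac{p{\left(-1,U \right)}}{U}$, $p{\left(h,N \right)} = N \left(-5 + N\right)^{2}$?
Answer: $198$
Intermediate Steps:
$v{\left(U \right)} = \left(-5 + U\right)^{2}$ ($v{\left(U \right)} = \frac{U \left(-5 + U\right)^{2}}{U} = \left(-5 + U\right)^{2}$)
$3 \left(-15 + v{\left(-4 \right)}\right) = 3 \left(-15 + \left(-5 - 4\right)^{2}\right) = 3 \left(-15 + \left(-9\right)^{2}\right) = 3 \left(-15 + 81\right) = 3 \cdot 66 = 198$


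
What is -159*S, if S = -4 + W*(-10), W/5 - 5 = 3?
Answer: 64236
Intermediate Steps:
W = 40 (W = 25 + 5*3 = 25 + 15 = 40)
S = -404 (S = -4 + 40*(-10) = -4 - 400 = -404)
-159*S = -159*(-404) = 64236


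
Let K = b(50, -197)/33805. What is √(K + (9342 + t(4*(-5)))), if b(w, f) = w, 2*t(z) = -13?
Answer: √1706944950822/13522 ≈ 96.620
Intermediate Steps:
t(z) = -13/2 (t(z) = (½)*(-13) = -13/2)
K = 10/6761 (K = 50/33805 = 50*(1/33805) = 10/6761 ≈ 0.0014791)
√(K + (9342 + t(4*(-5)))) = √(10/6761 + (9342 - 13/2)) = √(10/6761 + 18671/2) = √(126234651/13522) = √1706944950822/13522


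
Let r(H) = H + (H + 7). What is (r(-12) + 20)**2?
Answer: 9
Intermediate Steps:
r(H) = 7 + 2*H (r(H) = H + (7 + H) = 7 + 2*H)
(r(-12) + 20)**2 = ((7 + 2*(-12)) + 20)**2 = ((7 - 24) + 20)**2 = (-17 + 20)**2 = 3**2 = 9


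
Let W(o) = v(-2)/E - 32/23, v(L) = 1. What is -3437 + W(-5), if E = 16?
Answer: -1265305/368 ≈ -3438.3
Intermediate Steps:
W(o) = -489/368 (W(o) = 1/16 - 32/23 = -489/368)
-3437 + W(-5) = -3437 - 489/368 = -1265305/368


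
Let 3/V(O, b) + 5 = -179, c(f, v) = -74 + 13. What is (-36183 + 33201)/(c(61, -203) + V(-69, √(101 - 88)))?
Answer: 548688/11227 ≈ 48.872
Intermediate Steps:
c(f, v) = -61
V(O, b) = -3/184 (V(O, b) = 3/(-5 - 179) = 3/(-184) = 3*(-1/184) = -3/184)
(-36183 + 33201)/(c(61, -203) + V(-69, √(101 - 88))) = (-36183 + 33201)/(-61 - 3/184) = -2982/(-11227/184) = -2982*(-184/11227) = 548688/11227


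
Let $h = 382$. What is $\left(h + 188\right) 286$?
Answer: $163020$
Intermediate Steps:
$\left(h + 188\right) 286 = \left(382 + 188\right) 286 = 570 \cdot 286 = 163020$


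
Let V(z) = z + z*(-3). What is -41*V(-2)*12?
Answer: -1968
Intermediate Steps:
V(z) = -2*z (V(z) = z - 3*z = -2*z)
-41*V(-2)*12 = -(-82)*(-2)*12 = -41*4*12 = -164*12 = -1968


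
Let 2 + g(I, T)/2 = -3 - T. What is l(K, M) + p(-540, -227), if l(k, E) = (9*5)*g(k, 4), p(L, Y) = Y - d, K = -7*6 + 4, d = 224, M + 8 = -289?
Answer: -1261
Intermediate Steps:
M = -297 (M = -8 - 289 = -297)
g(I, T) = -10 - 2*T (g(I, T) = -4 + 2*(-3 - T) = -4 + (-6 - 2*T) = -10 - 2*T)
K = -38 (K = -42 + 4 = -38)
p(L, Y) = -224 + Y (p(L, Y) = Y - 1*224 = Y - 224 = -224 + Y)
l(k, E) = -810 (l(k, E) = (9*5)*(-10 - 2*4) = 45*(-10 - 8) = 45*(-18) = -810)
l(K, M) + p(-540, -227) = -810 + (-224 - 227) = -810 - 451 = -1261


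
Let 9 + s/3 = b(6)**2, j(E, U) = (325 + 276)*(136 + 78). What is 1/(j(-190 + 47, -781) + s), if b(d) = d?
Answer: 1/128695 ≈ 7.7703e-6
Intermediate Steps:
j(E, U) = 128614 (j(E, U) = 601*214 = 128614)
s = 81 (s = -27 + 3*6**2 = -27 + 3*36 = -27 + 108 = 81)
1/(j(-190 + 47, -781) + s) = 1/(128614 + 81) = 1/128695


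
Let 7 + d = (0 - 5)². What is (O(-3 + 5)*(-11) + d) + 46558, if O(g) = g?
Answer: 46554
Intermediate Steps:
d = 18 (d = -7 + (0 - 5)² = -7 + (-5)² = -7 + 25 = 18)
(O(-3 + 5)*(-11) + d) + 46558 = ((-3 + 5)*(-11) + 18) + 46558 = (2*(-11) + 18) + 46558 = (-22 + 18) + 46558 = -4 + 46558 = 46554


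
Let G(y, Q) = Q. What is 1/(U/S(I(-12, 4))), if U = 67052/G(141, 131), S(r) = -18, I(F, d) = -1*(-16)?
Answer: -1179/33526 ≈ -0.035167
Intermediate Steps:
I(F, d) = 16
U = 67052/131 ≈ 511.85
1/(U/S(I(-12, 4))) = 1/((67052/131)/(-18)) = 1/((67052/131)*(-1/18)) = 1/(-33526/1179) = -1179/33526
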